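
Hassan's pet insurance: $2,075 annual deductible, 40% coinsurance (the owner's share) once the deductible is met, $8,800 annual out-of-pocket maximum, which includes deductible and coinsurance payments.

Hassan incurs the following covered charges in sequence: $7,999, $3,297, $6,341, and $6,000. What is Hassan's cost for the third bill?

Claim 1 — $7,999: $2,075 to deductible, leaving $5,924; 40% of $5,924 = $2,369.60. Cost to owner: $4,444.60. OOP to date $4,444.60.
Claim 2 — $3,297: 40% coinsurance on $3,297 = $1,318.80. Owner pays $1,318.80; OOP now $5,763.40.
Claim 3 — $6,341: deductible met; 40% of $6,341 = $2,536.40. Owner owes $2,536.40 (running OOP $8,299.80).

$2,536.40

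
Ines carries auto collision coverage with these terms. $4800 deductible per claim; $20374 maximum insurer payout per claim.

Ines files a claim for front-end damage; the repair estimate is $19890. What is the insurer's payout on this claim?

$15090

Less the $4800 deductible: $19890 − $4800 = $15090.
$15090 is within the $20374 limit, so the insurer pays $15090.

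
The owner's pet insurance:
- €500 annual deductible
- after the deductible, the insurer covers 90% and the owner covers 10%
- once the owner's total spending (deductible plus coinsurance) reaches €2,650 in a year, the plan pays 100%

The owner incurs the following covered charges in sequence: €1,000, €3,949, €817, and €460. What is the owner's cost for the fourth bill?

€46

Claim 1 (€1,000): €500 finishes the deductible; €500 goes to coinsurance; coinsurance €500 × 10% = €50. Owner pays €550; OOP now €550.
Claim 2 (€3,949): deductible already satisfied, so owner's share is 10% × €3,949 = €394.90. Cost to owner: €394.90. OOP to date €944.90.
Claim 3 (€817): deductible met; 10% of €817 = €81.70. Owner owes €81.70 (running OOP €1,026.60).
Claim 4 (€460): deductible met; 10% of €460 = €46. Owner pays €46; OOP now €1,072.60.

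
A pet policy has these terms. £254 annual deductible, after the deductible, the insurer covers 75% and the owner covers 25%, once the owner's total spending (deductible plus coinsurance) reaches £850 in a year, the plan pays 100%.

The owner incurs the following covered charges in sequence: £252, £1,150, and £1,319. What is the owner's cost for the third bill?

£309

Claim 1 — £252: fully absorbed by the deductible. Owner owes £252 (running OOP £252).
Claim 2 — £1,150: £2 finishes the deductible; £1,148 goes to coinsurance; owner's 25% is £287. Owner owes £289 (running OOP £541).
Claim 3 — £1,319: deductible met; 25% of £1,319 = £329.75. OOP would hit £870.75 > £850, so the cap limits the owner to £850 − £541 = £309.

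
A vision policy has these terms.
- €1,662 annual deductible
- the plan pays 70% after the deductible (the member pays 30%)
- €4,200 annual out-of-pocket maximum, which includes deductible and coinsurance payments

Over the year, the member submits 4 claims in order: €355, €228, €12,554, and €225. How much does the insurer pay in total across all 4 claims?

Claim 1 — €355: entire amount goes to the deductible. Member owes €355 (running OOP €355). Insurer: €355 − €355 = €0.
Claim 2 — €228: all of it applies to the deductible. Member owes €228 (running OOP €583). Plan pays €228 − €228 = €0.
Claim 3 — €12,554: €1,079 finishes the deductible; €11,475 goes to coinsurance; member's 30% is €3,442.50. Claim cost before the cap: €1,079 + €3,442.50 = €4,521.50. That would push OOP to €5,104.50, over the €4,200 cap, so member pays €4,200 − €583 = €3,617. Insurer: €12,554 − €3,617 = €8,937.
Claim 4 — €225: deductible met; 30% of €225 = €67.50. That would push OOP to €4,267.50, over the €4,200 cap, so member pays €4,200 − €4,200 = €0. Insurer: €225 − €0 = €225.
Insurer total: €0 + €0 + €8,937 + €225 = €9,162.

€9,162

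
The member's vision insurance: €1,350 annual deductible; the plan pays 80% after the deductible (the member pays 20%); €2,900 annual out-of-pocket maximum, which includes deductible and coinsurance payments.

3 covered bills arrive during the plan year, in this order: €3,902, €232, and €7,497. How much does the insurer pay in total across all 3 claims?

Claim 1 — €3,902: deductible takes €1,350, €2,552 remains; coinsurance €2,552 × 20% = €510.40. Member pays €1,860.40; OOP now €1,860.40. Insurer: €3,902 − €1,860.40 = €2,041.60.
Claim 2 — €232: deductible met; 20% of €232 = €46.40. Member pays €46.40; OOP now €1,906.80. Insurer: €232 − €46.40 = €185.60.
Claim 3 — €7,497: 20% coinsurance on €7,497 = €1,499.40. Adding that to €1,906.80 gives €3,406.20, past the €2,900 cap; member pays only €2,900 − €1,906.80 = €993.20. Plan pays €7,497 − €993.20 = €6,503.80.
Insurer total: €2,041.60 + €185.60 + €6,503.80 = €8,731.

€8,731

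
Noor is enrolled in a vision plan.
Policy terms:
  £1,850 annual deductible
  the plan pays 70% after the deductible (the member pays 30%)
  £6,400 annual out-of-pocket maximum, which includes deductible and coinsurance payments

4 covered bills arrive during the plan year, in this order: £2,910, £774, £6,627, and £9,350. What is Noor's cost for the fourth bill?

£2,011.70

Claim 1 (£2,910): £1,850 to deductible, leaving £1,060; 30% of £1,060 = £318. Cost to member: £2,168. OOP to date £2,168.
Claim 2 (£774): deductible met; 30% of £774 = £232.20. Member pays £232.20; OOP now £2,400.20.
Claim 3 (£6,627): 30% coinsurance on £6,627 = £1,988.10. Member pays £1,988.10; OOP now £4,388.30.
Claim 4 (£9,350): deductible already satisfied, so member's share is 30% × £9,350 = £2,805. Adding that to £4,388.30 gives £7,193.30, past the £6,400 cap; member pays only £6,400 − £4,388.30 = £2,011.70.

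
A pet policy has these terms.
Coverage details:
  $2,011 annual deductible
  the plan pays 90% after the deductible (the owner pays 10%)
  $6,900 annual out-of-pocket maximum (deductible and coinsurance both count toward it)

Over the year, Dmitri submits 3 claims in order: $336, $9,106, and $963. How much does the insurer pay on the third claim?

Bill 1, $336: entire amount goes to the deductible. Owner pays $336; OOP now $336. Plan pays $336 − $336 = $0.
Bill 2, $9,106: $1,675 finishes the deductible; $7,431 goes to coinsurance; 10% of $7,431 = $743.10. Cost to owner: $2,418.10. OOP to date $2,754.10. Insurer: $9,106 − $2,418.10 = $6,687.90.
Bill 3, $963: 10% coinsurance on $963 = $96.30. Cost to owner: $96.30. OOP to date $2,850.40. Plan pays $963 − $96.30 = $866.70.

$866.70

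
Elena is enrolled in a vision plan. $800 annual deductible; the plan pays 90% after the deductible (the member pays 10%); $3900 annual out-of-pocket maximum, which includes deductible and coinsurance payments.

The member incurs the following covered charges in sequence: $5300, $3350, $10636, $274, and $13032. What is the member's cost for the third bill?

$1063.60

Claim 1 ($5300): deductible takes $800, $4500 remains; 10% of $4500 = $450. Cost to member: $1250. OOP to date $1250.
Claim 2 ($3350): 10% coinsurance on $3350 = $335. Cost to member: $335. OOP to date $1585.
Claim 3 ($10636): deductible already satisfied, so member's share is 10% × $10636 = $1063.60. Member owes $1063.60 (running OOP $2648.60).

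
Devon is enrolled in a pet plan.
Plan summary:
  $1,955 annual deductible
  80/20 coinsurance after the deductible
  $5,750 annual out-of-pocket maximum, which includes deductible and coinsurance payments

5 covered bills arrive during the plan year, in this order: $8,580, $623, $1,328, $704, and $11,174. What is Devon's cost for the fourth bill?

$140.80

Claim 1 ($8,580): $1,955 finishes the deductible; $6,625 goes to coinsurance; coinsurance $6,625 × 20% = $1,325. Cost to owner: $3,280. OOP to date $3,280.
Claim 2 ($623): deductible met; 20% of $623 = $124.60. Owner owes $124.60 (running OOP $3,404.60).
Claim 3 ($1,328): deductible already satisfied, so owner's share is 20% × $1,328 = $265.60. Owner owes $265.60 (running OOP $3,670.20).
Claim 4 ($704): deductible met; 20% of $704 = $140.80. Cost to owner: $140.80. OOP to date $3,811.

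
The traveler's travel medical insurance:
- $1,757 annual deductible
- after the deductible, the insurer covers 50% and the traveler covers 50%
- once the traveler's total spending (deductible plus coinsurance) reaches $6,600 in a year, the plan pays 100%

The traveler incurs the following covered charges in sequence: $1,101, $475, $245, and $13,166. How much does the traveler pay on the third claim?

Claim 1 — $1,101: all of it applies to the deductible. Cost to traveler: $1,101. OOP to date $1,101.
Claim 2 — $475: entire amount goes to the deductible. Cost to traveler: $475. OOP to date $1,576.
Claim 3 — $245: $181 finishes the deductible; $64 goes to coinsurance; coinsurance $64 × 50% = $32. Traveler owes $213 (running OOP $1,789).

$213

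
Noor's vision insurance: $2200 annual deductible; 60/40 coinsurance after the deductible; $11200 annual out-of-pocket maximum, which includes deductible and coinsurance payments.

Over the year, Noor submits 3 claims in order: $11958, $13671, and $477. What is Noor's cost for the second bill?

Bill 1, $11958: $2200 to deductible, leaving $9758; coinsurance $9758 × 40% = $3903.20. Cost to member: $6103.20. OOP to date $6103.20.
Bill 2, $13671: deductible met; 40% of $13671 = $5468.40. That would push OOP to $11571.60, over the $11200 cap, so member pays $11200 − $6103.20 = $5096.80.

$5096.80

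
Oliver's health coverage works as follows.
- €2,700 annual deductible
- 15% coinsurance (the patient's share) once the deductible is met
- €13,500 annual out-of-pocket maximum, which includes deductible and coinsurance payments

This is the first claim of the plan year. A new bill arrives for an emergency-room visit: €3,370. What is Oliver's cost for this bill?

€2,800.50

The full €2,700 deductible is still open; €2,700 of this bill applies to it.
The remaining €670 (= €3,370 − €2,700) moves to coinsurance.
Patient's 15% share of €670 is €100.50.
So the patient owes €2,700 + €100.50 = €2,800.50 before any cap.
Year-to-date out-of-pocket becomes €0 + €2,800.50 = €2,800.50, still under the €13,500 maximum, so no cap applies.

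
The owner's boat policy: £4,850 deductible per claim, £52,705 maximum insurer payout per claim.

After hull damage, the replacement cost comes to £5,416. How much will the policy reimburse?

After the deductible, £5,416 − £4,850 = £566 remains.
£566 is within the £52,705 limit, so the insurer pays £566.

£566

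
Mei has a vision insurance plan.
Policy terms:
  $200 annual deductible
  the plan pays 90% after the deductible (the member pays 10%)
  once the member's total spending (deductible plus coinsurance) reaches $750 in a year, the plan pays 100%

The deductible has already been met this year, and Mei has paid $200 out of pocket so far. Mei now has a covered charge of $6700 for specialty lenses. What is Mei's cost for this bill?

$550

The deductible is already satisfied, so the full bill goes to coinsurance.
Member's 10% share of $6700 is $670.
Adding $670 to the $200 already spent would give $870, which exceeds the $750 cap; the member pays just $750 − $200 = $550.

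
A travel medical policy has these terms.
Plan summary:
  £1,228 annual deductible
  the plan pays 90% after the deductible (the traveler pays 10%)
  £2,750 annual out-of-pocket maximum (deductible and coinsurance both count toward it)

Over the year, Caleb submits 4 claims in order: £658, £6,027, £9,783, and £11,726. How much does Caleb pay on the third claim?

£976.30

Claim 1 (£658): all of it applies to the deductible. Traveler owes £658 (running OOP £658).
Claim 2 (£6,027): £570 finishes the deductible; £5,457 goes to coinsurance; traveler's 10% is £545.70. Cost to traveler: £1,115.70. OOP to date £1,773.70.
Claim 3 (£9,783): deductible already satisfied, so traveler's share is 10% × £9,783 = £978.30. Adding that to £1,773.70 gives £2,752, past the £2,750 cap; traveler pays only £2,750 − £1,773.70 = £976.30.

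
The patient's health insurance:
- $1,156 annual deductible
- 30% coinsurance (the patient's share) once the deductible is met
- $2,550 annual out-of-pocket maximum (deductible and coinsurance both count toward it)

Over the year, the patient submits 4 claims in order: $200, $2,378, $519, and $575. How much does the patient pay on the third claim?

Claim 1 — $200: entire amount goes to the deductible. Cost to patient: $200. OOP to date $200.
Claim 2 — $2,378: deductible takes $956, $1,422 remains; 30% of $1,422 = $426.60. Cost to patient: $1,382.60. OOP to date $1,582.60.
Claim 3 — $519: deductible met; 30% of $519 = $155.70. Cost to patient: $155.70. OOP to date $1,738.30.

$155.70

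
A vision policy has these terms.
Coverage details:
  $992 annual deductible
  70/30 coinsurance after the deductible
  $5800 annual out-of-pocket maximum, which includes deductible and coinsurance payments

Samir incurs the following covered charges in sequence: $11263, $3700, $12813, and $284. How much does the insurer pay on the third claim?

$12196.30

Bill 1, $11263: $992 finishes the deductible; $10271 goes to coinsurance; coinsurance $10271 × 30% = $3081.30. Member pays $4073.30; OOP now $4073.30. Plan pays $11263 − $4073.30 = $7189.70.
Bill 2, $3700: 30% coinsurance on $3700 = $1110. Member owes $1110 (running OOP $5183.30). Plan pays $3700 − $1110 = $2590.
Bill 3, $12813: 30% coinsurance on $12813 = $3843.90. OOP would hit $9027.20 > $5800, so the cap limits the member to $5800 − $5183.30 = $616.70. Plan pays $12813 − $616.70 = $12196.30.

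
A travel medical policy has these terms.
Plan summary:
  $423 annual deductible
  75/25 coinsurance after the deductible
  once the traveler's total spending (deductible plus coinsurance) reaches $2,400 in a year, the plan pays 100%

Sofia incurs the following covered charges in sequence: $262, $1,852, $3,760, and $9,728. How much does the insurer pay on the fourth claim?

#1 ($262): all of it applies to the deductible. Cost to traveler: $262. OOP to date $262. Plan pays $262 − $262 = $0.
#2 ($1,852): $161 to deductible, leaving $1,691; 25% of $1,691 = $422.75. Traveler owes $583.75 (running OOP $845.75). Plan pays $1,852 − $583.75 = $1,268.25.
#3 ($3,760): 25% coinsurance on $3,760 = $940. Cost to traveler: $940. OOP to date $1,785.75. Insurer: $3,760 − $940 = $2,820.
#4 ($9,728): deductible already satisfied, so traveler's share is 25% × $9,728 = $2,432. OOP would hit $4,217.75 > $2,400, so the cap limits the traveler to $2,400 − $1,785.75 = $614.25. Plan pays $9,728 − $614.25 = $9,113.75.

$9,113.75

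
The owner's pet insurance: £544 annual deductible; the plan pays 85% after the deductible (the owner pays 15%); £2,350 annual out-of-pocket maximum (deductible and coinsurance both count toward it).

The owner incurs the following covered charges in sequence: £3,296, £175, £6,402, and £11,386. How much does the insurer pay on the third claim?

Claim 1 — £3,296: £544 to deductible, leaving £2,752; 15% of £2,752 = £412.80. Owner owes £956.80 (running OOP £956.80). Plan pays £3,296 − £956.80 = £2,339.20.
Claim 2 — £175: deductible already satisfied, so owner's share is 15% × £175 = £26.25. Owner owes £26.25 (running OOP £983.05). Plan pays £175 − £26.25 = £148.75.
Claim 3 — £6,402: deductible already satisfied, so owner's share is 15% × £6,402 = £960.30. Cost to owner: £960.30. OOP to date £1,943.35. Plan pays £6,402 − £960.30 = £5,441.70.

£5,441.70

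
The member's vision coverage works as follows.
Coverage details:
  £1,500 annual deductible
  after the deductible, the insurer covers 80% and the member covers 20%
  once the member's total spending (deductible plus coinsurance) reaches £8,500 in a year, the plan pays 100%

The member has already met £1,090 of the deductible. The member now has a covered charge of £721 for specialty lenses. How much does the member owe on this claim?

Deductible still to meet: £1,500 − £1,090 = £410.
After the £410 deductible portion, £721 − £410 = £311 is subject to coinsurance.
Member's 20% share of £311 is £62.20.
That puts the member's cost at £410 + £62.20 = £472.20 before any cap.
Total out-of-pocket so far would be £1,090 + £472.20 = £1,562.20, below the £8,500 cap — no reduction.

£472.20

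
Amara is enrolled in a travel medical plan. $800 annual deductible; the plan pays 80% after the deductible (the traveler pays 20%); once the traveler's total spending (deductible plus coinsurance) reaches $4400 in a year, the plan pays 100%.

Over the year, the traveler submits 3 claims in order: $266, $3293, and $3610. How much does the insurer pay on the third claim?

Bill 1, $266: fully absorbed by the deductible. Traveler owes $266 (running OOP $266). Insurer: $266 − $266 = $0.
Bill 2, $3293: $534 finishes the deductible; $2759 goes to coinsurance; traveler's 20% is $551.80. Traveler owes $1085.80 (running OOP $1351.80). Insurer: $3293 − $1085.80 = $2207.20.
Bill 3, $3610: 20% coinsurance on $3610 = $722. Cost to traveler: $722. OOP to date $2073.80. Insurer: $3610 − $722 = $2888.

$2888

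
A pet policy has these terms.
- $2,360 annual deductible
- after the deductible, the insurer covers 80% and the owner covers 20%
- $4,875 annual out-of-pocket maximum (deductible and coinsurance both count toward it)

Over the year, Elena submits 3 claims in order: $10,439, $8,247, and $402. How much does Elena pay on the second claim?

$899.20

#1 ($10,439): deductible takes $2,360, $8,079 remains; 20% of $8,079 = $1,615.80. Owner pays $3,975.80; OOP now $3,975.80.
#2 ($8,247): deductible met; 20% of $8,247 = $1,649.40. That would push OOP to $5,625.20, over the $4,875 cap, so owner pays $4,875 − $3,975.80 = $899.20.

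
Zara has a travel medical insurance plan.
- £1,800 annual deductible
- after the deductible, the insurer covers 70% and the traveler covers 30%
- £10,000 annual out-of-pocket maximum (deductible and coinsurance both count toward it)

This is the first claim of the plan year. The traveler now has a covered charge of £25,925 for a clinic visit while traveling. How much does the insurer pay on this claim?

£16,887.50

Nothing has been paid toward the £1,800 deductible, so the first £1,800 of this charge is applied there.
That leaves £25,925 − £1,800 = £24,125 for coinsurance.
Coinsurance: £24,125 × 30% = £7,237.50.
So the traveler owes £1,800 + £7,237.50 = £9,037.50 before any cap.
Year-to-date out-of-pocket becomes £0 + £9,037.50 = £9,037.50, still under the £10,000 maximum, so no cap applies.
The plan picks up £25,925 − £9,037.50 = £16,887.50.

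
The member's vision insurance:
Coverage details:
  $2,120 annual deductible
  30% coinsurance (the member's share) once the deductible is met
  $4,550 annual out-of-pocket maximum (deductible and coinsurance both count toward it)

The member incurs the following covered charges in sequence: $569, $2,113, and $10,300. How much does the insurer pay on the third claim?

Bill 1, $569: entire amount goes to the deductible. Member pays $569; OOP now $569. Insurer: $569 − $569 = $0.
Bill 2, $2,113: deductible takes $1,551, $562 remains; coinsurance $562 × 30% = $168.60. Member owes $1,719.60 (running OOP $2,288.60). Plan pays $2,113 − $1,719.60 = $393.40.
Bill 3, $10,300: 30% coinsurance on $10,300 = $3,090. OOP would hit $5,378.60 > $4,550, so the cap limits the member to $4,550 − $2,288.60 = $2,261.40. Plan pays $10,300 − $2,261.40 = $8,038.60.

$8,038.60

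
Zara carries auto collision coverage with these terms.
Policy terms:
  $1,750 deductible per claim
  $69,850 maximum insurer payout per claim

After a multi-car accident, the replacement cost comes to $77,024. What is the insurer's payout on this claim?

$69,850

After the deductible, $77,024 − $1,750 = $75,274 remains.
$75,274 exceeds the $69,850 limit, so the insurer pays the limit: $69,850.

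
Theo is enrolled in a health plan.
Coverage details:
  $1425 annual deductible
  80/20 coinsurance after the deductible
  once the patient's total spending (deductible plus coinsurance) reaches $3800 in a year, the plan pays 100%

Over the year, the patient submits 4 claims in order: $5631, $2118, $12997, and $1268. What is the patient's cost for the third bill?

#1 ($5631): $1425 to deductible, leaving $4206; patient's 20% is $841.20. Patient pays $2266.20; OOP now $2266.20.
#2 ($2118): deductible met; 20% of $2118 = $423.60. Cost to patient: $423.60. OOP to date $2689.80.
#3 ($12997): deductible already satisfied, so patient's share is 20% × $12997 = $2599.40. That would push OOP to $5289.20, over the $3800 cap, so patient pays $3800 − $2689.80 = $1110.20.

$1110.20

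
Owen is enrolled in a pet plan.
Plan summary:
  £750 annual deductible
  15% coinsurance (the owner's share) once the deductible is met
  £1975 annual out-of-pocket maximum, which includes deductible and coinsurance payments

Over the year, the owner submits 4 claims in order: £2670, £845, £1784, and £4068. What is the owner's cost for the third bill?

Claim 1 — £2670: £750 finishes the deductible; £1920 goes to coinsurance; owner's 15% is £288. Owner owes £1038 (running OOP £1038).
Claim 2 — £845: 15% coinsurance on £845 = £126.75. Owner pays £126.75; OOP now £1164.75.
Claim 3 — £1784: deductible already satisfied, so owner's share is 15% × £1784 = £267.60. Cost to owner: £267.60. OOP to date £1432.35.

£267.60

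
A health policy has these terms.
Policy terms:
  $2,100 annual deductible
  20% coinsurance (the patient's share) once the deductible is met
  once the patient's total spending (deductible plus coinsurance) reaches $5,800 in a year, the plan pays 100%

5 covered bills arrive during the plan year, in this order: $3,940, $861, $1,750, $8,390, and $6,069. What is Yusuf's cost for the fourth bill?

Bill 1, $3,940: $2,100 finishes the deductible; $1,840 goes to coinsurance; 20% of $1,840 = $368. Patient owes $2,468 (running OOP $2,468).
Bill 2, $861: deductible already satisfied, so patient's share is 20% × $861 = $172.20. Patient owes $172.20 (running OOP $2,640.20).
Bill 3, $1,750: deductible met; 20% of $1,750 = $350. Patient pays $350; OOP now $2,990.20.
Bill 4, $8,390: deductible already satisfied, so patient's share is 20% × $8,390 = $1,678. Patient pays $1,678; OOP now $4,668.20.

$1,678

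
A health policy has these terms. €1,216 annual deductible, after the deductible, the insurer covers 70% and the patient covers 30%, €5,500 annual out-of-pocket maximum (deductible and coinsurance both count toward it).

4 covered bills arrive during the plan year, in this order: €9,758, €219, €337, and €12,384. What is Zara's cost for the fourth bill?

€1,554.60

Claim 1 (€9,758): deductible takes €1,216, €8,542 remains; coinsurance €8,542 × 30% = €2,562.60. Patient owes €3,778.60 (running OOP €3,778.60).
Claim 2 (€219): deductible already satisfied, so patient's share is 30% × €219 = €65.70. Patient owes €65.70 (running OOP €3,844.30).
Claim 3 (€337): deductible already satisfied, so patient's share is 30% × €337 = €101.10. Patient owes €101.10 (running OOP €3,945.40).
Claim 4 (€12,384): deductible met; 30% of €12,384 = €3,715.20. OOP would hit €7,660.60 > €5,500, so the cap limits the patient to €5,500 − €3,945.40 = €1,554.60.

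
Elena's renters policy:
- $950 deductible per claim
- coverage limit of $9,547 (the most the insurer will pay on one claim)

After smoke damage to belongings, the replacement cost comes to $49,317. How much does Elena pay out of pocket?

After the deductible, $49,317 − $950 = $48,367 remains.
Since $48,367 > $9,547, the payout is capped at $9,547.
Tenant's share is the uncovered remainder: $49,317 − $9,547 = $39,770.

$39,770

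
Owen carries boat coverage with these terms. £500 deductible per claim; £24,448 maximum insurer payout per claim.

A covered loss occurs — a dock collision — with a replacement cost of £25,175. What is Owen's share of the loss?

£727

Subtract the deductible: £25,175 − £500 = £24,675.
The £24,448 per-incident cap binds; insurer pays £24,448.
The owner bears the rest of the original loss: £25,175 − £24,448 = £727.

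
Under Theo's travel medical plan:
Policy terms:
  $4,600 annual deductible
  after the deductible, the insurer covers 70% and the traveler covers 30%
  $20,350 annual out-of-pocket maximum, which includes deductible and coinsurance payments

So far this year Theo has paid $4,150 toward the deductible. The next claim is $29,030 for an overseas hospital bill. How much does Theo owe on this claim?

Remaining deductible: $4,600 − $4,150 = $450.
After the $450 deductible portion, $29,030 − $450 = $28,580 is subject to coinsurance.
Traveler's 30% share of $28,580 is $8,574.
Traveler responsibility before any cap: $450 + $8,574 = $9,024.
Cumulative spending $4,150 + $9,024 = $13,174 stays under the $20,350 maximum.

$9,024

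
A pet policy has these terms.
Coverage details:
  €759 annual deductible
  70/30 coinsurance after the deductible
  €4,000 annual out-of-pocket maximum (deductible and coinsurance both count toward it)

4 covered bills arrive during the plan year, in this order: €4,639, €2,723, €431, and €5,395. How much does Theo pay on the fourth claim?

#1 (€4,639): €759 to deductible, leaving €3,880; 30% of €3,880 = €1,164. Cost to owner: €1,923. OOP to date €1,923.
#2 (€2,723): 30% coinsurance on €2,723 = €816.90. Cost to owner: €816.90. OOP to date €2,739.90.
#3 (€431): deductible met; 30% of €431 = €129.30. Owner owes €129.30 (running OOP €2,869.20).
#4 (€5,395): deductible met; 30% of €5,395 = €1,618.50. Adding that to €2,869.20 gives €4,487.70, past the €4,000 cap; owner pays only €4,000 − €2,869.20 = €1,130.80.

€1,130.80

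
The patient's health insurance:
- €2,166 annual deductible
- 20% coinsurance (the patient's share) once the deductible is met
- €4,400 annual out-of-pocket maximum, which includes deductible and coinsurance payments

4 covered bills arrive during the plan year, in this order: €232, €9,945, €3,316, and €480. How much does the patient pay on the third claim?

Claim 1 (€232): all of it applies to the deductible. Patient owes €232 (running OOP €232).
Claim 2 (€9,945): €1,934 to deductible, leaving €8,011; 20% of €8,011 = €1,602.20. Patient owes €3,536.20 (running OOP €3,768.20).
Claim 3 (€3,316): deductible met; 20% of €3,316 = €663.20. OOP would hit €4,431.40 > €4,400, so the cap limits the patient to €4,400 − €3,768.20 = €631.80.

€631.80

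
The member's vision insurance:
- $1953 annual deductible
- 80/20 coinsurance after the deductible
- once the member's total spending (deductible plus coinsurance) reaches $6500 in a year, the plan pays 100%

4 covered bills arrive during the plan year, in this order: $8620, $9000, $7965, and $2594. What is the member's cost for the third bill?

$1413.60

Claim 1 ($8620): $1953 to deductible, leaving $6667; member's 20% is $1333.40. Cost to member: $3286.40. OOP to date $3286.40.
Claim 2 ($9000): 20% coinsurance on $9000 = $1800. Member pays $1800; OOP now $5086.40.
Claim 3 ($7965): deductible already satisfied, so member's share is 20% × $7965 = $1593. OOP would hit $6679.40 > $6500, so the cap limits the member to $6500 − $5086.40 = $1413.60.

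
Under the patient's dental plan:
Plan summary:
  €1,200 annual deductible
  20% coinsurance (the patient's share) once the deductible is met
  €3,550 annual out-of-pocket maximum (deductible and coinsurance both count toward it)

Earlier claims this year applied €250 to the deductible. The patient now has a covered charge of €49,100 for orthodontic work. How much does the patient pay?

€3,300

Remaining deductible: €1,200 − €250 = €950.
That leaves €49,100 − €950 = €48,150 for coinsurance.
Coinsurance: €48,150 × 20% = €9,630.
So the patient owes €950 + €9,630 = €10,580 before any cap.
Adding €10,580 to the €250 already spent would give €10,830, which exceeds the €3,550 cap; the patient pays just €3,550 − €250 = €3,300.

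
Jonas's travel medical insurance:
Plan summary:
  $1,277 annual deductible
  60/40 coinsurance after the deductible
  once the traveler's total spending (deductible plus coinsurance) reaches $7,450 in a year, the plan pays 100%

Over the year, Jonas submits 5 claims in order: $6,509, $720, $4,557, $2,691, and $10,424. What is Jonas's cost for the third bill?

Claim 1 — $6,509: $1,277 finishes the deductible; $5,232 goes to coinsurance; traveler's 40% is $2,092.80. Cost to traveler: $3,369.80. OOP to date $3,369.80.
Claim 2 — $720: deductible met; 40% of $720 = $288. Traveler pays $288; OOP now $3,657.80.
Claim 3 — $4,557: deductible already satisfied, so traveler's share is 40% × $4,557 = $1,822.80. Traveler pays $1,822.80; OOP now $5,480.60.

$1,822.80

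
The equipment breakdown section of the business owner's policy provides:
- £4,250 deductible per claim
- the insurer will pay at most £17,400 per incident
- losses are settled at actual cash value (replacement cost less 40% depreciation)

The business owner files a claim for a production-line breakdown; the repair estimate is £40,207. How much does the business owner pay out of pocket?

£22,807

Depreciate 40%: the covered value is £40,207 × 0.6 = £24,124.20.
After the deductible, £24,124.20 − £4,250 = £19,874.20 remains.
£19,874.20 exceeds the £17,400 limit, so the insurer pays the limit: £17,400.
The business owner bears the rest of the original loss: £40,207 − £17,400 = £22,807.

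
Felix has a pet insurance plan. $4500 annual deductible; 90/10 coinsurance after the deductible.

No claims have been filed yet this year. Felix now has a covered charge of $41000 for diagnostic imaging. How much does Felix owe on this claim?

$8150

The full $4500 deductible is still open; $4500 of this bill applies to it.
That leaves $41000 − $4500 = $36500 for coinsurance.
Owner's 10% share of $36500 is $3650.
That puts the owner's cost at $4500 + $3650 = $8150.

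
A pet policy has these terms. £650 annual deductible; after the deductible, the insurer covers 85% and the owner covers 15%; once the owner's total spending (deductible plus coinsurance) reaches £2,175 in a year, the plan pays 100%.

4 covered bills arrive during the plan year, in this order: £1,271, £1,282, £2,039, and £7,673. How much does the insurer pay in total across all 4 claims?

£10,090

Claim 1 — £1,271: £650 to deductible, leaving £621; owner's 15% is £93.15. Cost to owner: £743.15. OOP to date £743.15. Insurer: £1,271 − £743.15 = £527.85.
Claim 2 — £1,282: 15% coinsurance on £1,282 = £192.30. Owner owes £192.30 (running OOP £935.45). Plan pays £1,282 − £192.30 = £1,089.70.
Claim 3 — £2,039: deductible met; 15% of £2,039 = £305.85. Owner pays £305.85; OOP now £1,241.30. Plan pays £2,039 − £305.85 = £1,733.15.
Claim 4 — £7,673: deductible met; 15% of £7,673 = £1,150.95. Adding that to £1,241.30 gives £2,392.25, past the £2,175 cap; owner pays only £2,175 − £1,241.30 = £933.70. Plan pays £7,673 − £933.70 = £6,739.30.
Insurer total = bills − owner's total = £12,265 − £2,175 = £10,090.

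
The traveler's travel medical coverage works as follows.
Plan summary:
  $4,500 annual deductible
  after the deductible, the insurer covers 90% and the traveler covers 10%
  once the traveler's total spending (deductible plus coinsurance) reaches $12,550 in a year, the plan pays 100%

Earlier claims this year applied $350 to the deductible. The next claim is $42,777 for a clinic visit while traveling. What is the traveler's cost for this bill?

$8,012.70

$350 of the $4,500 deductible is already met, leaving $4,150.
After the $4,150 deductible portion, $42,777 − $4,150 = $38,627 is subject to coinsurance.
Coinsurance: $38,627 × 10% = $3,862.70.
So the traveler owes $4,150 + $3,862.70 = $8,012.70 before any cap.
Year-to-date out-of-pocket becomes $350 + $8,012.70 = $8,362.70, still under the $12,550 maximum, so no cap applies.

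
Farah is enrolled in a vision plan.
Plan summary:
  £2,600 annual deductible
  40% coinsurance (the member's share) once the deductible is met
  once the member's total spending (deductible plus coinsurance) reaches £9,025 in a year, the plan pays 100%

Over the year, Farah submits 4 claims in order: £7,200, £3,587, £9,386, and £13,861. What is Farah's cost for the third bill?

£3,150.20

#1 (£7,200): £2,600 finishes the deductible; £4,600 goes to coinsurance; 40% of £4,600 = £1,840. Member owes £4,440 (running OOP £4,440).
#2 (£3,587): deductible already satisfied, so member's share is 40% × £3,587 = £1,434.80. Member owes £1,434.80 (running OOP £5,874.80).
#3 (£9,386): 40% coinsurance on £9,386 = £3,754.40. That would push OOP to £9,629.20, over the £9,025 cap, so member pays £9,025 − £5,874.80 = £3,150.20.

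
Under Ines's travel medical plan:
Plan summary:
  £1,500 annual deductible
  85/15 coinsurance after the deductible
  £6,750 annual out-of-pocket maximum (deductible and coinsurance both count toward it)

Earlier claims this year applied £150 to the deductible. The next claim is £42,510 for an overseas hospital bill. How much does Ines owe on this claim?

£6,600

Remaining deductible: £1,500 − £150 = £1,350.
That leaves £42,510 − £1,350 = £41,160 for coinsurance.
Traveler's 15% share of £41,160 is £6,174.
Traveler responsibility before any cap: £1,350 + £6,174 = £7,524.
Adding £7,524 to the £150 already spent would give £7,674, which exceeds the £6,750 cap; the traveler pays just £6,750 − £150 = £6,600.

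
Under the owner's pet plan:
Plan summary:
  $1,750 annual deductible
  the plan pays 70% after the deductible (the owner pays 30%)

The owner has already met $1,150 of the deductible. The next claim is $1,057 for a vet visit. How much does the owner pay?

$1,150 of the $1,750 deductible is already met, leaving $600.
That leaves $1,057 − $600 = $457 for coinsurance.
Coinsurance: $457 × 30% = $137.10.
Owner responsibility: $600 + $137.10 = $737.10.

$737.10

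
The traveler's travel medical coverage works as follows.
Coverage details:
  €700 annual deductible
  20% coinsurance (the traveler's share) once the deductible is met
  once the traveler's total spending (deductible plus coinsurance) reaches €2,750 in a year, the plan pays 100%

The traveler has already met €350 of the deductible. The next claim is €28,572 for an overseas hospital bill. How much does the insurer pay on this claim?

€26,172

Remaining deductible: €700 − €350 = €350.
That leaves €28,572 − €350 = €28,222 for coinsurance.
Traveler's 20% share of €28,222 is €5,644.40.
That puts the traveler's cost at €350 + €5,644.40 = €5,994.40 before any cap.
Adding €5,994.40 to the €350 already spent would give €6,344.40, which exceeds the €2,750 cap; the traveler pays just €2,750 − €350 = €2,400.
The plan picks up €28,572 − €2,400 = €26,172.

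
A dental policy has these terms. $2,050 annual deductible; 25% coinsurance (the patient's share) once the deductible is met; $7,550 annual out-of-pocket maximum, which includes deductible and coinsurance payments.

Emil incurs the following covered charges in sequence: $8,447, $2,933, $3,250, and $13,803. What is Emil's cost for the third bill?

$812.50

#1 ($8,447): deductible takes $2,050, $6,397 remains; 25% of $6,397 = $1,599.25. Patient owes $3,649.25 (running OOP $3,649.25).
#2 ($2,933): deductible already satisfied, so patient's share is 25% × $2,933 = $733.25. Patient pays $733.25; OOP now $4,382.50.
#3 ($3,250): deductible already satisfied, so patient's share is 25% × $3,250 = $812.50. Patient pays $812.50; OOP now $5,195.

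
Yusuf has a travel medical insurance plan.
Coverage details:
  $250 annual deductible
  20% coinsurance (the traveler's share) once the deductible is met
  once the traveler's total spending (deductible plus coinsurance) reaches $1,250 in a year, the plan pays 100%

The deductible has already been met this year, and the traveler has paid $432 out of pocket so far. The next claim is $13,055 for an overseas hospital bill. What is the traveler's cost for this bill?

$818

The deductible is already satisfied, so the full bill goes to coinsurance.
Traveler's 20% share of $13,055 is $2,611.
Adding $2,611 to the $432 already spent would give $3,043, which exceeds the $1,250 cap; the traveler pays just $1,250 − $432 = $818.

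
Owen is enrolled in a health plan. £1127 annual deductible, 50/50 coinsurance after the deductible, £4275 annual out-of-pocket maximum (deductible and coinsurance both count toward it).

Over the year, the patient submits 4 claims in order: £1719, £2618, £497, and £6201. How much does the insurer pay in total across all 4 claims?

Bill 1, £1719: £1127 to deductible, leaving £592; patient's 50% is £296. Patient owes £1423 (running OOP £1423). Insurer: £1719 − £1423 = £296.
Bill 2, £2618: 50% coinsurance on £2618 = £1309. Patient pays £1309; OOP now £2732. Plan pays £2618 − £1309 = £1309.
Bill 3, £497: deductible already satisfied, so patient's share is 50% × £497 = £248.50. Patient pays £248.50; OOP now £2980.50. Plan pays £497 − £248.50 = £248.50.
Bill 4, £6201: deductible met; 50% of £6201 = £3100.50. OOP would hit £6081 > £4275, so the cap limits the patient to £4275 − £2980.50 = £1294.50. Plan pays £6201 − £1294.50 = £4906.50.
Insurer total = bills − patient's total = £11035 − £4275 = £6760.

£6760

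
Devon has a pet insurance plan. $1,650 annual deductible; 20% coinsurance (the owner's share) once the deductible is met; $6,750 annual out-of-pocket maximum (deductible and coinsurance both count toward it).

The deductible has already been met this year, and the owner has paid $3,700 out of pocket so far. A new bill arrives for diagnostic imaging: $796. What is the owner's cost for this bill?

The deductible is already satisfied, so the full bill goes to coinsurance.
Owner's 20% share of $796 is $159.20.
Total out-of-pocket so far would be $3,700 + $159.20 = $3,859.20, below the $6,750 cap — no reduction.

$159.20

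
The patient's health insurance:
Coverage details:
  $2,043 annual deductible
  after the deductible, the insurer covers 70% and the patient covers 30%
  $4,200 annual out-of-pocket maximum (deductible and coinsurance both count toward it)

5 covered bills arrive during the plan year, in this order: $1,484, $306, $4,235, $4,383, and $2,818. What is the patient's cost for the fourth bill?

Claim 1 — $1,484: fully absorbed by the deductible. Cost to patient: $1,484. OOP to date $1,484.
Claim 2 — $306: all of it applies to the deductible. Patient pays $306; OOP now $1,790.
Claim 3 — $4,235: deductible takes $253, $3,982 remains; coinsurance $3,982 × 30% = $1,194.60. Patient pays $1,447.60; OOP now $3,237.60.
Claim 4 — $4,383: 30% coinsurance on $4,383 = $1,314.90. That would push OOP to $4,552.50, over the $4,200 cap, so patient pays $4,200 − $3,237.60 = $962.40.

$962.40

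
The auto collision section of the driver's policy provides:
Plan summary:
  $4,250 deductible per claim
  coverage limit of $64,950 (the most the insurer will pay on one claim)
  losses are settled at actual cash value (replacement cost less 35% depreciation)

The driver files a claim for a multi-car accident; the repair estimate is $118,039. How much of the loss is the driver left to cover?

Actual cash value after 35% depreciation: $118,039 × 65% = $76,725.35.
Less the $4,250 deductible: $76,725.35 − $4,250 = $72,475.35.
The $64,950 per-incident cap binds; insurer pays $64,950.
Driver's share is the uncovered remainder: $118,039 − $64,950 = $53,089.

$53,089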